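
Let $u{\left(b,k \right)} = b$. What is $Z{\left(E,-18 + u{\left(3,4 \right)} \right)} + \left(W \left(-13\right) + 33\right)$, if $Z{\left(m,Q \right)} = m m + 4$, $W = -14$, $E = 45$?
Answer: $2244$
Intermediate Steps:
$Z{\left(m,Q \right)} = 4 + m^{2}$ ($Z{\left(m,Q \right)} = m^{2} + 4 = 4 + m^{2}$)
$Z{\left(E,-18 + u{\left(3,4 \right)} \right)} + \left(W \left(-13\right) + 33\right) = \left(4 + 45^{2}\right) + \left(\left(-14\right) \left(-13\right) + 33\right) = \left(4 + 2025\right) + \left(182 + 33\right) = 2029 + 215 = 2244$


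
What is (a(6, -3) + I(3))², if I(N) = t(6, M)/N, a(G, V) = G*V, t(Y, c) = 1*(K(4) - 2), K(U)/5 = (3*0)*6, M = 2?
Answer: 3136/9 ≈ 348.44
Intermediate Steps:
K(U) = 0 (K(U) = 5*((3*0)*6) = 5*(0*6) = 5*0 = 0)
t(Y, c) = -2 (t(Y, c) = 1*(0 - 2) = 1*(-2) = -2)
I(N) = -2/N
(a(6, -3) + I(3))² = (6*(-3) - 2/3)² = (-18 - 2*⅓)² = (-18 - ⅔)² = (-56/3)² = 3136/9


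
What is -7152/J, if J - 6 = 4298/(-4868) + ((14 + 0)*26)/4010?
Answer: -34902975840/25415263 ≈ -1373.3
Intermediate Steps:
J = 25415263/4880170 (J = 6 + (4298/(-4868) + ((14 + 0)*26)/4010) = 6 + (4298*(-1/4868) + (14*26)*(1/4010)) = 6 + (-2149/2434 + 364*(1/4010)) = 6 + (-2149/2434 + 182/2005) = 6 - 3865757/4880170 = 25415263/4880170 ≈ 5.2079)
-7152/J = -7152/25415263/4880170 = -7152*4880170/25415263 = -34902975840/25415263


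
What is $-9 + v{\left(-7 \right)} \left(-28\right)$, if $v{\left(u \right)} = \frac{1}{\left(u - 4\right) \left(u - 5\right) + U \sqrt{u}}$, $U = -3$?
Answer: $- \frac{53693}{5829} - \frac{28 i \sqrt{7}}{5829} \approx -9.2113 - 0.012709 i$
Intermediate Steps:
$v{\left(u \right)} = \frac{1}{- 3 \sqrt{u} + \left(-5 + u\right) \left(-4 + u\right)}$ ($v{\left(u \right)} = \frac{1}{\left(u - 4\right) \left(u - 5\right) - 3 \sqrt{u}} = \frac{1}{\left(-4 + u\right) \left(-5 + u\right) - 3 \sqrt{u}} = \frac{1}{\left(-5 + u\right) \left(-4 + u\right) - 3 \sqrt{u}} = \frac{1}{- 3 \sqrt{u} + \left(-5 + u\right) \left(-4 + u\right)}$)
$-9 + v{\left(-7 \right)} \left(-28\right) = -9 + \frac{1}{20 + \left(-7\right)^{2} - -63 - 3 \sqrt{-7}} \left(-28\right) = -9 + \frac{1}{20 + 49 + 63 - 3 i \sqrt{7}} \left(-28\right) = -9 + \frac{1}{132 - 3 i \sqrt{7}} \left(-28\right) = -9 - \frac{28}{132 - 3 i \sqrt{7}}$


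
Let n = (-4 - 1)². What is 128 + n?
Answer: 153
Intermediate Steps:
n = 25 (n = (-5)² = 25)
128 + n = 128 + 25 = 153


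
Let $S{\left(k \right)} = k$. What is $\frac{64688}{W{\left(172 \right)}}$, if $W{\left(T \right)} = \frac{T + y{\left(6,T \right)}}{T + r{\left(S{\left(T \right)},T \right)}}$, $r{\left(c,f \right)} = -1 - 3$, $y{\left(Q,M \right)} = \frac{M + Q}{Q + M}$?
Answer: $\frac{10867584}{173} \approx 62818.0$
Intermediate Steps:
$y{\left(Q,M \right)} = 1$ ($y{\left(Q,M \right)} = \frac{M + Q}{M + Q} = 1$)
$r{\left(c,f \right)} = -4$ ($r{\left(c,f \right)} = -1 - 3 = -4$)
$W{\left(T \right)} = \frac{1 + T}{-4 + T}$ ($W{\left(T \right)} = \frac{T + 1}{T - 4} = \frac{1 + T}{-4 + T}$)
$\frac{64688}{W{\left(172 \right)}} = \frac{64688}{\frac{1}{-4 + 172} \left(1 + 172\right)} = \frac{64688}{\frac{1}{168} \cdot 173} = \frac{64688}{\frac{173}{168}} = 64688 \cdot \frac{168}{173} = \frac{10867584}{173}$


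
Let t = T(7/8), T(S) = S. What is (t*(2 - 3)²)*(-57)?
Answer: -399/8 ≈ -49.875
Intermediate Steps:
t = 7/8 ≈ 0.87500
(t*(2 - 3)²)*(-57) = (7*(2 - 3)²/8)*(-57) = ((7/8)*(-1)²)*(-57) = ((7/8)*1)*(-57) = (7/8)*(-57) = -399/8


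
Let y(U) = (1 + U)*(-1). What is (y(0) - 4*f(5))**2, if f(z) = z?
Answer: 441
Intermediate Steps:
y(U) = -1 - U
(y(0) - 4*f(5))**2 = ((-1 - 1*0) - 4*5)**2 = ((-1 + 0) - 20)**2 = (-1 - 20)**2 = (-21)**2 = 441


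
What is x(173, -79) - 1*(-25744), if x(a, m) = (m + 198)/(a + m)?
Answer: 2420055/94 ≈ 25745.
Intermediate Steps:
x(a, m) = (198 + m)/(a + m)
x(173, -79) - 1*(-25744) = (198 - 79)/(173 - 79) - 1*(-25744) = 119/94 + 25744 = 2420055/94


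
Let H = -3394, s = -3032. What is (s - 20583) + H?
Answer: -27009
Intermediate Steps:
(s - 20583) + H = (-3032 - 20583) - 3394 = -23615 - 3394 = -27009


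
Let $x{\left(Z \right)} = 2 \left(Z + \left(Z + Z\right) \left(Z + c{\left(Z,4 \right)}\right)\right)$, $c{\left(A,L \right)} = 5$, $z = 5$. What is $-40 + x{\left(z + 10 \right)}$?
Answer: $1190$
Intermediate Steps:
$x{\left(Z \right)} = 2 Z + 4 Z \left(5 + Z\right)$ ($x{\left(Z \right)} = 2 \left(Z + \left(Z + Z\right) \left(Z + 5\right)\right) = 2 \left(Z + 2 Z \left(5 + Z\right)\right) = 2 Z + 4 Z \left(5 + Z\right)$)
$-40 + x{\left(z + 10 \right)} = -40 + 2 \left(5 + 10\right) \left(11 + 2 \left(5 + 10\right)\right) = -40 + 2 \cdot 15 \left(11 + 2 \cdot 15\right) = -40 + 2 \cdot 15 \left(11 + 30\right) = -40 + 2 \cdot 15 \cdot 41 = -40 + 1230 = 1190$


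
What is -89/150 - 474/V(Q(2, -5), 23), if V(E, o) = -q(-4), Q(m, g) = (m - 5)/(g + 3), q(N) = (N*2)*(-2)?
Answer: 17419/600 ≈ 29.032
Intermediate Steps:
q(N) = -4*N (q(N) = (2*N)*(-2) = -4*N)
Q(m, g) = (-5 + m)/(3 + g)
V(E, o) = -16 (V(E, o) = -(-4)*(-4) = -1*16 = -16)
-89/150 - 474/V(Q(2, -5), 23) = -89/150 - 474/(-16) = -89*1/150 - 474*(-1/16) = -89/150 + 237/8 = 17419/600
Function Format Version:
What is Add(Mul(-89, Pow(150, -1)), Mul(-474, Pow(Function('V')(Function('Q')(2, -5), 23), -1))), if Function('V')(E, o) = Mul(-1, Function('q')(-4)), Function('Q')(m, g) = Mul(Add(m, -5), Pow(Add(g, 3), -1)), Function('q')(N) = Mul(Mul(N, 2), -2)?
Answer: Rational(17419, 600) ≈ 29.032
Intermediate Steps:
Function('q')(N) = Mul(-4, N) (Function('q')(N) = Mul(Mul(2, N), -2) = Mul(-4, N))
Function('Q')(m, g) = Mul(Pow(Add(3, g), -1), Add(-5, m)) (Function('Q')(m, g) = Mul(Add(-5, m), Pow(Add(3, g), -1)) = Mul(Pow(Add(3, g), -1), Add(-5, m)))
Function('V')(E, o) = -16 (Function('V')(E, o) = Mul(-1, Mul(-4, -4)) = Mul(-1, 16) = -16)
Add(Mul(-89, Pow(150, -1)), Mul(-474, Pow(Function('V')(Function('Q')(2, -5), 23), -1))) = Add(Mul(-89, Pow(150, -1)), Mul(-474, Pow(-16, -1))) = Add(Mul(-89, Rational(1, 150)), Mul(-474, Rational(-1, 16))) = Add(Rational(-89, 150), Rational(237, 8)) = Rational(17419, 600)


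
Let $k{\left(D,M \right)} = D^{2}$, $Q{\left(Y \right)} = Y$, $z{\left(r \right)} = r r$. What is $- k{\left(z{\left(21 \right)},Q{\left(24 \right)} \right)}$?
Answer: $-194481$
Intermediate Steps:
$z{\left(r \right)} = r^{2}$
$- k{\left(z{\left(21 \right)},Q{\left(24 \right)} \right)} = - \left(21^{2}\right)^{2} = - 441^{2} = \left(-1\right) 194481 = -194481$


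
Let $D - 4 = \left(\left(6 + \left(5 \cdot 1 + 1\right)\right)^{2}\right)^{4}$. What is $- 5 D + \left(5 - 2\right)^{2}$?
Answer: $-2149908491$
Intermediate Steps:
$D = 429981700$ ($D = 4 + \left(\left(6 + \left(5 \cdot 1 + 1\right)\right)^{2}\right)^{4} = 4 + \left(\left(6 + \left(5 + 1\right)\right)^{2}\right)^{4} = 4 + \left(\left(6 + 6\right)^{2}\right)^{4} = 4 + \left(12^{2}\right)^{4} = 4 + 144^{4} = 4 + 429981696 = 429981700$)
$- 5 D + \left(5 - 2\right)^{2} = \left(-5\right) 429981700 + \left(5 - 2\right)^{2} = -2149908500 + 3^{2} = -2149908500 + 9 = -2149908491$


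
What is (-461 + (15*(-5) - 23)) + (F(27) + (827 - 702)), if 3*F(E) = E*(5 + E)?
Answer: -146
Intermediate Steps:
F(E) = E*(5 + E)/3 (F(E) = (E*(5 + E))/3 = E*(5 + E)/3)
(-461 + (15*(-5) - 23)) + (F(27) + (827 - 702)) = (-461 + (15*(-5) - 23)) + ((1/3)*27*(5 + 27) + (827 - 702)) = (-461 + (-75 - 23)) + ((1/3)*27*32 + 125) = (-461 - 98) + (288 + 125) = -559 + 413 = -146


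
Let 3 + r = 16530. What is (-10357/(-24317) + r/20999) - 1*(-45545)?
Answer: 23257384920937/510632683 ≈ 45546.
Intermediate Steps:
r = 16527 (r = -3 + 16530 = 16527)
(-10357/(-24317) + r/20999) - 1*(-45545) = (-10357/(-24317) + 16527/20999) - 1*(-45545) = (-10357*(-1/24317) + 16527*(1/20999)) + 45545 = (10357/24317 + 16527/20999) + 45545 = 619373702/510632683 + 45545 = 23257384920937/510632683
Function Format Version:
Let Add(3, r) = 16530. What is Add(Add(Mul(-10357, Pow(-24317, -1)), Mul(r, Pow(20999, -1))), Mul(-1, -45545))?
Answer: Rational(23257384920937, 510632683) ≈ 45546.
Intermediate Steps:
r = 16527 (r = Add(-3, 16530) = 16527)
Add(Add(Mul(-10357, Pow(-24317, -1)), Mul(r, Pow(20999, -1))), Mul(-1, -45545)) = Add(Add(Mul(-10357, Pow(-24317, -1)), Mul(16527, Pow(20999, -1))), Mul(-1, -45545)) = Add(Add(Mul(-10357, Rational(-1, 24317)), Mul(16527, Rational(1, 20999))), 45545) = Add(Add(Rational(10357, 24317), Rational(16527, 20999)), 45545) = Add(Rational(619373702, 510632683), 45545) = Rational(23257384920937, 510632683)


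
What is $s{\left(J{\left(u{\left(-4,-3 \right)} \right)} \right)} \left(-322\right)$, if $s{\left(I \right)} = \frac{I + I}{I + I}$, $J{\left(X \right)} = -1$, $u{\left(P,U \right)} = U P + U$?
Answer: $-322$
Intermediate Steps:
$u{\left(P,U \right)} = U + P U$ ($u{\left(P,U \right)} = P U + U = U + P U$)
$s{\left(I \right)} = 1$ ($s{\left(I \right)} = \frac{2 I}{2 I} = 2 I \frac{1}{2 I} = 1$)
$s{\left(J{\left(u{\left(-4,-3 \right)} \right)} \right)} \left(-322\right) = 1 \left(-322\right) = -322$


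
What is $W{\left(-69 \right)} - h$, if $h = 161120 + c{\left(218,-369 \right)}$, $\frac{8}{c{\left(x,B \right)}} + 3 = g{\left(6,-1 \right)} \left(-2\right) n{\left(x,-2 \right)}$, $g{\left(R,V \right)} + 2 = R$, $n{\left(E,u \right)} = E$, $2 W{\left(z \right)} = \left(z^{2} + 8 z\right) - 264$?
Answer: $- \frac{556061349}{3494} \approx -1.5915 \cdot 10^{5}$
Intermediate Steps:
$W{\left(z \right)} = -132 + \frac{z^{2}}{2} + 4 z$ ($W{\left(z \right)} = \frac{\left(z^{2} + 8 z\right) - 264}{2} = \frac{-264 + z^{2} + 8 z}{2} = -132 + \frac{z^{2}}{2} + 4 z$)
$g{\left(R,V \right)} = -2 + R$
$c{\left(x,B \right)} = \frac{8}{-3 - 8 x}$ ($c{\left(x,B \right)} = \frac{8}{-3 + \left(-2 + 6\right) \left(-2\right) x} = \frac{8}{-3 + 4 \left(-2\right) x} = \frac{8}{-3 - 8 x}$)
$h = \frac{281476632}{1747}$ ($h = 161120 - \frac{8}{3 + 8 \cdot 218} = 161120 - \frac{8}{3 + 1744} = 161120 - \frac{8}{1747} = \frac{281476632}{1747} \approx 1.6112 \cdot 10^{5}$)
$W{\left(-69 \right)} - h = \left(-132 + \frac{\left(-69\right)^{2}}{2} + 4 \left(-69\right)\right) - \frac{281476632}{1747} = \left(-132 + \frac{1}{2} \cdot 4761 - 276\right) - \frac{281476632}{1747} = \left(-132 + \frac{4761}{2} - 276\right) - \frac{281476632}{1747} = \frac{3945}{2} - \frac{281476632}{1747} = - \frac{556061349}{3494}$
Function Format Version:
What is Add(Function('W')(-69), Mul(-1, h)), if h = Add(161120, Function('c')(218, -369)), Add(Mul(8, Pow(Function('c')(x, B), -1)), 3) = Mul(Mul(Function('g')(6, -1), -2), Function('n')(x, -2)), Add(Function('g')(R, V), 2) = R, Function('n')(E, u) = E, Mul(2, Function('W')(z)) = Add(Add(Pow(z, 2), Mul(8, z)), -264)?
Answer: Rational(-556061349, 3494) ≈ -1.5915e+5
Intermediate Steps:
Function('W')(z) = Add(-132, Mul(Rational(1, 2), Pow(z, 2)), Mul(4, z)) (Function('W')(z) = Mul(Rational(1, 2), Add(Add(Pow(z, 2), Mul(8, z)), -264)) = Mul(Rational(1, 2), Add(-264, Pow(z, 2), Mul(8, z))) = Add(-132, Mul(Rational(1, 2), Pow(z, 2)), Mul(4, z)))
Function('g')(R, V) = Add(-2, R)
Function('c')(x, B) = Mul(8, Pow(Add(-3, Mul(-8, x)), -1)) (Function('c')(x, B) = Mul(8, Pow(Add(-3, Mul(Mul(Add(-2, 6), -2), x)), -1)) = Mul(8, Pow(Add(-3, Mul(Mul(4, -2), x)), -1)) = Mul(8, Pow(Add(-3, Mul(-8, x)), -1)))
h = Rational(281476632, 1747) (h = Add(161120, Mul(-8, Pow(Add(3, Mul(8, 218)), -1))) = Add(161120, Mul(-8, Pow(Add(3, 1744), -1))) = Add(161120, Mul(-8, Pow(1747, -1))) = Add(161120, Mul(-8, Rational(1, 1747))) = Add(161120, Rational(-8, 1747)) = Rational(281476632, 1747) ≈ 1.6112e+5)
Add(Function('W')(-69), Mul(-1, h)) = Add(Add(-132, Mul(Rational(1, 2), Pow(-69, 2)), Mul(4, -69)), Mul(-1, Rational(281476632, 1747))) = Add(Add(-132, Mul(Rational(1, 2), 4761), -276), Rational(-281476632, 1747)) = Add(Add(-132, Rational(4761, 2), -276), Rational(-281476632, 1747)) = Add(Rational(3945, 2), Rational(-281476632, 1747)) = Rational(-556061349, 3494)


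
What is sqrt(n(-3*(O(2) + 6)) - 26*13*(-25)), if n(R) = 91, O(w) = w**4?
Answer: 3*sqrt(949) ≈ 92.417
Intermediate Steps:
sqrt(n(-3*(O(2) + 6)) - 26*13*(-25)) = sqrt(91 - 26*13*(-25)) = sqrt(91 - 338*(-25)) = sqrt(91 + 8450) = sqrt(8541) = 3*sqrt(949)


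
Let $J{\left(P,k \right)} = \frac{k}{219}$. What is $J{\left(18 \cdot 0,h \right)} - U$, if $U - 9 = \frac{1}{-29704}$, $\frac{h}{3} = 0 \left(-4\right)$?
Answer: $- \frac{267335}{29704} \approx -9.0$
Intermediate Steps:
$h = 0$ ($h = 3 \cdot 0 \left(-4\right) = 3 \cdot 0 = 0$)
$U = \frac{267335}{29704}$ ($U = 9 + \frac{1}{-29704} = 9 - \frac{1}{29704} = \frac{267335}{29704} \approx 9.0$)
$J{\left(P,k \right)} = \frac{k}{219}$ ($J{\left(P,k \right)} = k \frac{1}{219} = \frac{k}{219}$)
$J{\left(18 \cdot 0,h \right)} - U = \frac{1}{219} \cdot 0 - \frac{267335}{29704} = 0 - \frac{267335}{29704} = - \frac{267335}{29704}$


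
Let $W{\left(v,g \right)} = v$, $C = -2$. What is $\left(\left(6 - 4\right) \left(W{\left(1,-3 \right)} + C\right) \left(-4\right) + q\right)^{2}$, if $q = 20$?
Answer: $784$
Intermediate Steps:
$\left(\left(6 - 4\right) \left(W{\left(1,-3 \right)} + C\right) \left(-4\right) + q\right)^{2} = \left(\left(6 - 4\right) \left(1 - 2\right) \left(-4\right) + 20\right)^{2} = \left(2 \left(-1\right) \left(-4\right) + 20\right)^{2} = \left(\left(-2\right) \left(-4\right) + 20\right)^{2} = \left(8 + 20\right)^{2} = 28^{2} = 784$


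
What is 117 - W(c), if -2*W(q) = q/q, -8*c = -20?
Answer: 235/2 ≈ 117.50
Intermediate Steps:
c = 5/2 (c = -⅛*(-20) = 5/2 ≈ 2.5000)
W(q) = -½ (W(q) = -q/(2*q) = -½*1 = -½)
117 - W(c) = 117 - 1*(-½) = 117 + ½ = 235/2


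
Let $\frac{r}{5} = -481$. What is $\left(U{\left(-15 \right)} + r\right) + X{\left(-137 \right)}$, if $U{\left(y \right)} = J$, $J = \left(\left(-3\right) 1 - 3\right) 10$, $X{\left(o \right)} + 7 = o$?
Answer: $-2609$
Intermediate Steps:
$X{\left(o \right)} = -7 + o$
$J = -60$ ($J = \left(-3 - 3\right) 10 = \left(-6\right) 10 = -60$)
$r = -2405$ ($r = 5 \left(-481\right) = -2405$)
$U{\left(y \right)} = -60$
$\left(U{\left(-15 \right)} + r\right) + X{\left(-137 \right)} = \left(-60 - 2405\right) - 144 = -2465 - 144 = -2609$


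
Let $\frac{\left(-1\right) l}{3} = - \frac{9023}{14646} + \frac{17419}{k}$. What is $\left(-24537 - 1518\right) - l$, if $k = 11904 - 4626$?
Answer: $- \frac{77131321875}{2960933} \approx -26050.0$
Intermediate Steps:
$k = 7278$
$l = - \frac{15787440}{2960933}$ ($l = - 3 \left(- \frac{9023}{14646} + \frac{17419}{7278}\right) = \left(-3\right) \frac{5262480}{2960933} = - \frac{15787440}{2960933} \approx -5.3319$)
$\left(-24537 - 1518\right) - l = \left(-24537 - 1518\right) - - \frac{15787440}{2960933} = -26055 + \frac{15787440}{2960933} = - \frac{77131321875}{2960933}$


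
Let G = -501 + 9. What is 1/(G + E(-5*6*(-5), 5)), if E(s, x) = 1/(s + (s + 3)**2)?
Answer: -23559/11591027 ≈ -0.0020325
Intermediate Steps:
G = -492
E(s, x) = 1/(s + (3 + s)**2)
1/(G + E(-5*6*(-5), 5)) = 1/(-492 + 1/(-5*6*(-5) + (3 - 5*6*(-5))**2)) = 1/(-492 + 1/(-30*(-5) + (3 - 30*(-5))**2)) = 1/(-492 + 1/(150 + (3 + 150)**2)) = 1/(-492 + 1/(150 + 153**2)) = 1/(-492 + 1/(150 + 23409)) = 1/(-492 + 1/23559) = 1/(-11591027/23559) = -23559/11591027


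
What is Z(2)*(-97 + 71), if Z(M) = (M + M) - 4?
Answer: 0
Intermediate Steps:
Z(M) = -4 + 2*M (Z(M) = 2*M - 4 = -4 + 2*M)
Z(2)*(-97 + 71) = (-4 + 2*2)*(-97 + 71) = (-4 + 4)*(-26) = 0*(-26) = 0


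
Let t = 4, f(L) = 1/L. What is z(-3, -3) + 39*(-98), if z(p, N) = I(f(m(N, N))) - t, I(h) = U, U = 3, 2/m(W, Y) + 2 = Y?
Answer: -3823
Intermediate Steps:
m(W, Y) = 2/(-2 + Y)
f(L) = 1/L
I(h) = 3
z(p, N) = -1 (z(p, N) = 3 - 1*4 = 3 - 4 = -1)
z(-3, -3) + 39*(-98) = -1 + 39*(-98) = -1 - 3822 = -3823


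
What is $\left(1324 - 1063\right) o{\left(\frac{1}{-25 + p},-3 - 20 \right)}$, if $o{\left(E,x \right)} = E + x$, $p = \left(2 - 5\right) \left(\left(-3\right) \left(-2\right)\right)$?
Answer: $- \frac{258390}{43} \approx -6009.1$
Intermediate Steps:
$p = -18$ ($p = \left(-3\right) 6 = -18$)
$\left(1324 - 1063\right) o{\left(\frac{1}{-25 + p},-3 - 20 \right)} = \left(1324 - 1063\right) \left(\frac{1}{-25 - 18} - 23\right) = 261 \left(\frac{1}{-43} - 23\right) = 261 \left(- \frac{1}{43} - 23\right) = 261 \left(- \frac{990}{43}\right) = - \frac{258390}{43}$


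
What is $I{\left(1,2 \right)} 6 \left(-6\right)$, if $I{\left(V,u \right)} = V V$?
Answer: $-36$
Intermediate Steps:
$I{\left(V,u \right)} = V^{2}$
$I{\left(1,2 \right)} 6 \left(-6\right) = 1^{2} \cdot 6 \left(-6\right) = 1 \cdot 6 \left(-6\right) = 6 \left(-6\right) = -36$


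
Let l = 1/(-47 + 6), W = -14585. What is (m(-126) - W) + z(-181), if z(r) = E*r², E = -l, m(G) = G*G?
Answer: 1281662/41 ≈ 31260.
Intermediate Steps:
m(G) = G²
l = -1/41 (l = 1/(-41) = -1/41 ≈ -0.024390)
E = 1/41 (E = -1*(-1/41) = 1/41 ≈ 0.024390)
z(r) = r²/41
(m(-126) - W) + z(-181) = ((-126)² - 1*(-14585)) + (1/41)*(-181)² = (15876 + 14585) + (1/41)*32761 = 30461 + 32761/41 = 1281662/41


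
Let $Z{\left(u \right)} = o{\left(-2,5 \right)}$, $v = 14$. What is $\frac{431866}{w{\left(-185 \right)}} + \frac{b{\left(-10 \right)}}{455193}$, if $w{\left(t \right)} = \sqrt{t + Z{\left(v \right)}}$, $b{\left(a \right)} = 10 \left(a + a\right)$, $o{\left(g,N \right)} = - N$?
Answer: $- \frac{200}{455193} - \frac{215933 i \sqrt{190}}{95} \approx -0.00043937 - 31331.0 i$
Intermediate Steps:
$Z{\left(u \right)} = -5$ ($Z{\left(u \right)} = \left(-1\right) 5 = -5$)
$b{\left(a \right)} = 20 a$ ($b{\left(a \right)} = 10 \cdot 2 a = 20 a$)
$w{\left(t \right)} = \sqrt{-5 + t}$ ($w{\left(t \right)} = \sqrt{t - 5} = \sqrt{-5 + t}$)
$\frac{431866}{w{\left(-185 \right)}} + \frac{b{\left(-10 \right)}}{455193} = \frac{431866}{\sqrt{-5 - 185}} + \frac{20 \left(-10\right)}{455193} = \frac{431866}{\sqrt{-190}} - \frac{200}{455193} = \frac{431866}{i \sqrt{190}} - \frac{200}{455193} = 431866 \left(- \frac{i \sqrt{190}}{190}\right) - \frac{200}{455193} = - \frac{215933 i \sqrt{190}}{95} - \frac{200}{455193} = - \frac{200}{455193} - \frac{215933 i \sqrt{190}}{95}$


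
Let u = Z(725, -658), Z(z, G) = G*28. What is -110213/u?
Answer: 110213/18424 ≈ 5.9820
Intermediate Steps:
Z(z, G) = 28*G
u = -18424 (u = 28*(-658) = -18424)
-110213/u = -110213/(-18424) = -110213*(-1/18424) = 110213/18424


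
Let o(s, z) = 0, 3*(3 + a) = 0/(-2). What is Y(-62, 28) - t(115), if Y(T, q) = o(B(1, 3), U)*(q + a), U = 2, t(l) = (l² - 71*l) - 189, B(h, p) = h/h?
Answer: -4871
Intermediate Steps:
B(h, p) = 1
t(l) = -189 + l² - 71*l
a = -3 (a = -3 + (0/(-2))/3 = -3 + (0*(-½))/3 = -3 + (⅓)*0 = -3 + 0 = -3)
Y(T, q) = 0 (Y(T, q) = 0*(q - 3) = 0*(-3 + q) = 0)
Y(-62, 28) - t(115) = 0 - (-189 + 115² - 71*115) = 0 - (-189 + 13225 - 8165) = 0 - 1*4871 = 0 - 4871 = -4871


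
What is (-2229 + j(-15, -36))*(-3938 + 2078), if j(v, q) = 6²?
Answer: 4078980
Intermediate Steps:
j(v, q) = 36
(-2229 + j(-15, -36))*(-3938 + 2078) = (-2229 + 36)*(-3938 + 2078) = -2193*(-1860) = 4078980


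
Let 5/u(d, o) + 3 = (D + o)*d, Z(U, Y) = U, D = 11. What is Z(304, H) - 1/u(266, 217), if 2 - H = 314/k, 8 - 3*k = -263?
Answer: -11825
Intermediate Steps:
k = 271/3 (k = 8/3 - ⅓*(-263) = 8/3 + 263/3 = 271/3 ≈ 90.333)
H = -400/271 (H = 2 - 314/271/3 = 2 - 314*3/271 = 2 - 1*942/271 = 2 - 942/271 = -400/271 ≈ -1.4760)
u(d, o) = 5/(-3 + d*(11 + o)) (u(d, o) = 5/(-3 + (11 + o)*d) = 5/(-3 + d*(11 + o)))
Z(304, H) - 1/u(266, 217) = 304 - 1/(5/(-3 + 11*266 + 266*217)) = 304 - 1/(5/(-3 + 2926 + 57722)) = 304 - 1/(5/60645) = 304 - 1/(5*(1/60645)) = 304 - 1/1/12129 = 304 - 1*12129 = 304 - 12129 = -11825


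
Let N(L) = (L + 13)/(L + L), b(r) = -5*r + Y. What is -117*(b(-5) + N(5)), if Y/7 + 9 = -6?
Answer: 45747/5 ≈ 9149.4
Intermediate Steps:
Y = -105 (Y = -63 + 7*(-6) = -63 - 42 = -105)
b(r) = -105 - 5*r (b(r) = -5*r - 105 = -105 - 5*r)
N(L) = (13 + L)/(2*L) (N(L) = (13 + L)/((2*L)) = (13 + L)*(1/(2*L)) = (13 + L)/(2*L))
-117*(b(-5) + N(5)) = -117*((-105 - 5*(-5)) + (1/2)*(13 + 5)/5) = -117*((-105 + 25) + (1/2)*(1/5)*18) = -117*(-80 + 9/5) = -117*(-391/5) = 45747/5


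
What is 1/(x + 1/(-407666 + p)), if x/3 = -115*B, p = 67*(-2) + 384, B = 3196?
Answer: -407416/449225029921 ≈ -9.0693e-7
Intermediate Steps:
p = 250 (p = -134 + 384 = 250)
x = -1102620 (x = 3*(-115*3196) = 3*(-367540) = -1102620)
1/(x + 1/(-407666 + p)) = 1/(-1102620 + 1/(-407666 + 250)) = 1/(-1102620 + 1/(-407416)) = 1/(-1102620 - 1/407416) = 1/(-449225029921/407416) = -407416/449225029921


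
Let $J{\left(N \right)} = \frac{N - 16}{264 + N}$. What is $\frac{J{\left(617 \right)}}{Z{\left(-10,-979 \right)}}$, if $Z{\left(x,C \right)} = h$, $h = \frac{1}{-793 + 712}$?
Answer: $- \frac{48681}{881} \approx -55.257$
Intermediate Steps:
$h = - \frac{1}{81}$ ($h = \frac{1}{-81} = - \frac{1}{81} \approx -0.012346$)
$J{\left(N \right)} = \frac{-16 + N}{264 + N}$
$Z{\left(x,C \right)} = - \frac{1}{81}$
$\frac{J{\left(617 \right)}}{Z{\left(-10,-979 \right)}} = \frac{\frac{1}{264 + 617} \left(-16 + 617\right)}{- \frac{1}{81}} = \frac{1}{881} \cdot 601 \left(-81\right) = \frac{601}{881} \left(-81\right) = - \frac{48681}{881}$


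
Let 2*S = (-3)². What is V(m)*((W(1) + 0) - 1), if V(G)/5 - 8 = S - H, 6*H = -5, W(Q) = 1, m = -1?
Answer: 0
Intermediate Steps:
H = -⅚ (H = (⅙)*(-5) = -⅚ ≈ -0.83333)
S = 9/2 (S = (½)*(-3)² = (½)*9 = 9/2 ≈ 4.5000)
V(G) = 200/3 (V(G) = 40 + 5*(9/2 - 1*(-⅚)) = 40 + 5*(9/2 + ⅚) = 40 + 5*(16/3) = 40 + 80/3 = 200/3)
V(m)*((W(1) + 0) - 1) = 200*((1 + 0) - 1)/3 = 200*(1 - 1)/3 = (200/3)*0 = 0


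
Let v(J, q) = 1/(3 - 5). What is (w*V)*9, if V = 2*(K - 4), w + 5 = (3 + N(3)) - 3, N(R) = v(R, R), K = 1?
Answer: 297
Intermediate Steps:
v(J, q) = -½ (v(J, q) = 1/(-2) = -½)
N(R) = -½
w = -11/2 (w = -5 + ((3 - ½) - 3) = -5 + (5/2 - 3) = -5 - ½ = -11/2 ≈ -5.5000)
V = -6 (V = 2*(1 - 4) = 2*(-3) = -6)
(w*V)*9 = -11/2*(-6)*9 = 33*9 = 297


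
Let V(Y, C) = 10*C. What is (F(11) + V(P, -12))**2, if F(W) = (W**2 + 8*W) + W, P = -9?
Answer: 10000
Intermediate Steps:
F(W) = W**2 + 9*W
(F(11) + V(P, -12))**2 = (11*(9 + 11) + 10*(-12))**2 = (11*20 - 120)**2 = (220 - 120)**2 = 100**2 = 10000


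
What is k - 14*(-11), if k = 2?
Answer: 156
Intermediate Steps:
k - 14*(-11) = 2 - 14*(-11) = 2 + 154 = 156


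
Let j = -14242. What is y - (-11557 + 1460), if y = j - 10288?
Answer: -14433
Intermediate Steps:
y = -24530 (y = -14242 - 10288 = -24530)
y - (-11557 + 1460) = -24530 - (-11557 + 1460) = -24530 - 1*(-10097) = -24530 + 10097 = -14433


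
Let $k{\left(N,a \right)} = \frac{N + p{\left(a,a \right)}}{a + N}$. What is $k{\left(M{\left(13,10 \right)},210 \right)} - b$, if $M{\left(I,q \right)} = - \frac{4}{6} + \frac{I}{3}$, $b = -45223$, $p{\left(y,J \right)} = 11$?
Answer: $\frac{28987987}{641} \approx 45223.0$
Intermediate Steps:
$M{\left(I,q \right)} = - \frac{2}{3} + \frac{I}{3}$ ($M{\left(I,q \right)} = \left(-4\right) \frac{1}{6} + I \frac{1}{3} = - \frac{2}{3} + \frac{I}{3}$)
$k{\left(N,a \right)} = \frac{11 + N}{N + a}$ ($k{\left(N,a \right)} = \frac{N + 11}{a + N} = \frac{11 + N}{N + a}$)
$k{\left(M{\left(13,10 \right)},210 \right)} - b = \frac{11 + \left(- \frac{2}{3} + \frac{1}{3} \cdot 13\right)}{\left(- \frac{2}{3} + \frac{1}{3} \cdot 13\right) + 210} - -45223 = \frac{11 + \left(- \frac{2}{3} + \frac{13}{3}\right)}{\left(- \frac{2}{3} + \frac{13}{3}\right) + 210} + 45223 = \frac{11 + \frac{11}{3}}{\frac{11}{3} + 210} + 45223 = \frac{1}{\frac{641}{3}} \cdot \frac{44}{3} + 45223 = \frac{3}{641} \cdot \frac{44}{3} + 45223 = \frac{44}{641} + 45223 = \frac{28987987}{641}$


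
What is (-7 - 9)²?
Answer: 256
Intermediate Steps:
(-7 - 9)² = (-16)² = 256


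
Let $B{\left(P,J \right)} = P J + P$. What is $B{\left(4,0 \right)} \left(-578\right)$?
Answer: $-2312$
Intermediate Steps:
$B{\left(P,J \right)} = P + J P$ ($B{\left(P,J \right)} = J P + P = P + J P$)
$B{\left(4,0 \right)} \left(-578\right) = 4 \left(1 + 0\right) \left(-578\right) = 4 \cdot 1 \left(-578\right) = 4 \left(-578\right) = -2312$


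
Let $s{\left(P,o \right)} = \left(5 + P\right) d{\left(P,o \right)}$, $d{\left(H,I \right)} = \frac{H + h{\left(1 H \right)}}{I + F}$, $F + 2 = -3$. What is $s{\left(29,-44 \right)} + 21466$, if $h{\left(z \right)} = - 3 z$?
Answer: $\frac{1053806}{49} \approx 21506.0$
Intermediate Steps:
$F = -5$ ($F = -2 - 3 = -5$)
$d{\left(H,I \right)} = - \frac{2 H}{-5 + I}$ ($d{\left(H,I \right)} = \frac{H - 3 \cdot 1 H}{I - 5} = \frac{H - 3 H}{-5 + I} = \frac{\left(-2\right) H}{-5 + I} = - \frac{2 H}{-5 + I}$)
$s{\left(P,o \right)} = - \frac{2 P \left(5 + P\right)}{-5 + o}$ ($s{\left(P,o \right)} = \left(5 + P\right) \left(- \frac{2 P}{-5 + o}\right) = - \frac{2 P \left(5 + P\right)}{-5 + o}$)
$s{\left(29,-44 \right)} + 21466 = \left(-2\right) 29 \frac{1}{-5 - 44} \left(5 + 29\right) + 21466 = \left(-2\right) 29 \frac{1}{-49} \cdot 34 + 21466 = \left(-2\right) 29 \left(- \frac{1}{49}\right) 34 + 21466 = \frac{1972}{49} + 21466 = \frac{1053806}{49}$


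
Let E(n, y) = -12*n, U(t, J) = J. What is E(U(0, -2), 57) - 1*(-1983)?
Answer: 2007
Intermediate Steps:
E(U(0, -2), 57) - 1*(-1983) = -12*(-2) - 1*(-1983) = 24 + 1983 = 2007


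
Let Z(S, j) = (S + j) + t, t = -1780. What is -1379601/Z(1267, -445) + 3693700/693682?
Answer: 480271472741/332273678 ≈ 1445.4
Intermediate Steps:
Z(S, j) = -1780 + S + j (Z(S, j) = (S + j) - 1780 = -1780 + S + j)
-1379601/Z(1267, -445) + 3693700/693682 = -1379601/(-1780 + 1267 - 445) + 3693700/693682 = -1379601/(-958) + 3693700*(1/693682) = -1379601*(-1/958) + 1846850/346841 = 1379601/958 + 1846850/346841 = 480271472741/332273678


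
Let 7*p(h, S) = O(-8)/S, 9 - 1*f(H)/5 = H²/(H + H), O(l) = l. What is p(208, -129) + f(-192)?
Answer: 474083/903 ≈ 525.01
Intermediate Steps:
f(H) = 45 - 5*H/2 (f(H) = 45 - 5*H²/(H + H) = 45 - 5*H²/(2*H) = 45 - 5*1/(2*H)*H² = 45 - 5*H/2)
p(h, S) = -8/(7*S) (p(h, S) = (-8/S)/7 = -8/(7*S))
p(208, -129) + f(-192) = -8/7/(-129) + (45 - 5/2*(-192)) = -8/7*(-1/129) + (45 + 480) = 8/903 + 525 = 474083/903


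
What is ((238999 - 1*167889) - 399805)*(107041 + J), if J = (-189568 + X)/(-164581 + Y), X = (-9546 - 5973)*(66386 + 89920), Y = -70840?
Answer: -9080397132045885/235421 ≈ -3.8571e+10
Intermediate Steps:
X = -2425712814 (X = -15519*156306 = -2425712814)
J = 2425902382/235421 (J = (-189568 - 2425712814)/(-164581 - 70840) = -2425902382/(-235421) = -2425902382*(-1/235421) = 2425902382/235421 ≈ 10305.)
((238999 - 1*167889) - 399805)*(107041 + J) = ((238999 - 1*167889) - 399805)*(107041 + 2425902382/235421) = ((238999 - 167889) - 399805)*(27625601643/235421) = (71110 - 399805)*(27625601643/235421) = -328695*27625601643/235421 = -9080397132045885/235421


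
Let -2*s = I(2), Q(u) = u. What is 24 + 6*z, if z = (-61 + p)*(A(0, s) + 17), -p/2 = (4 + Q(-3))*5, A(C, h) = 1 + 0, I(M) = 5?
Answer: -7644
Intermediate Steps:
s = -5/2 (s = -½*5 = -5/2 ≈ -2.5000)
A(C, h) = 1
p = -10 (p = -2*(4 - 3)*5 = -2*5 = -10)
z = -1278 (z = (-61 - 10)*(1 + 17) = -71*18 = -1278)
24 + 6*z = 24 + 6*(-1278) = 24 - 7668 = -7644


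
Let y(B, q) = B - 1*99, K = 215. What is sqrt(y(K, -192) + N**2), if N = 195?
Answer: sqrt(38141) ≈ 195.30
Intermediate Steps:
y(B, q) = -99 + B (y(B, q) = B - 99 = -99 + B)
sqrt(y(K, -192) + N**2) = sqrt((-99 + 215) + 195**2) = sqrt(116 + 38025) = sqrt(38141)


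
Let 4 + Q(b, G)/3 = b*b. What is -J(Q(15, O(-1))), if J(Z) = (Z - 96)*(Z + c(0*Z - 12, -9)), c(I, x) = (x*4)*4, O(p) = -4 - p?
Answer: -294273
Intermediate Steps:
c(I, x) = 16*x (c(I, x) = (4*x)*4 = 16*x)
Q(b, G) = -12 + 3*b² (Q(b, G) = -12 + 3*(b*b) = -12 + 3*b²)
J(Z) = (-144 + Z)*(-96 + Z) (J(Z) = (Z - 96)*(Z + 16*(-9)) = (-96 + Z)*(Z - 144) = (-96 + Z)*(-144 + Z) = (-144 + Z)*(-96 + Z))
-J(Q(15, O(-1))) = -(13824 + (-12 + 3*15²)² - 240*(-12 + 3*15²)) = -(13824 + (-12 + 3*225)² - 240*(-12 + 3*225)) = -(13824 + (-12 + 675)² - 240*(-12 + 675)) = -(13824 + 663² - 240*663) = -(13824 + 439569 - 159120) = -1*294273 = -294273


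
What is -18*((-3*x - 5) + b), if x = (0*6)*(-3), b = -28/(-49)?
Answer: 558/7 ≈ 79.714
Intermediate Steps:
b = 4/7 (b = -28*(-1/49) = 4/7 ≈ 0.57143)
x = 0 (x = 0*(-3) = 0)
-18*((-3*x - 5) + b) = -18*((-3*0 - 5) + 4/7) = -18*((0 - 5) + 4/7) = -18*(-5 + 4/7) = -18*(-31/7) = 558/7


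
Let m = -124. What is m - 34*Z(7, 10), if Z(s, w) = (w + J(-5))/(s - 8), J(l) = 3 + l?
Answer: 148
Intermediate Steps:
Z(s, w) = (-2 + w)/(-8 + s) (Z(s, w) = (w + (3 - 5))/(s - 8) = (w - 2)/(-8 + s) = (-2 + w)/(-8 + s))
m - 34*Z(7, 10) = -124 - 34*(-2 + 10)/(-8 + 7) = -124 - 34*8/(-1) = -124 - (-34)*8 = -124 - 34*(-8) = -124 + 272 = 148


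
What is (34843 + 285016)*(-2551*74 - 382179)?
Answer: -182624455627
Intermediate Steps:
(34843 + 285016)*(-2551*74 - 382179) = 319859*(-188774 - 382179) = 319859*(-570953) = -182624455627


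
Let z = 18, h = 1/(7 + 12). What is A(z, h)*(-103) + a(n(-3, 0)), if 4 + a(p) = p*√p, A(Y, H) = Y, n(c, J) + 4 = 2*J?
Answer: -1858 - 8*I ≈ -1858.0 - 8.0*I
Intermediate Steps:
n(c, J) = -4 + 2*J
h = 1/19 ≈ 0.052632
a(p) = -4 + p^(3/2) (a(p) = -4 + p*√p = -4 + p^(3/2))
A(z, h)*(-103) + a(n(-3, 0)) = 18*(-103) + (-4 + (-4 + 2*0)^(3/2)) = -1854 + (-4 + (-4 + 0)^(3/2)) = -1854 + (-4 + (-4)^(3/2)) = -1854 + (-4 - 8*I) = -1858 - 8*I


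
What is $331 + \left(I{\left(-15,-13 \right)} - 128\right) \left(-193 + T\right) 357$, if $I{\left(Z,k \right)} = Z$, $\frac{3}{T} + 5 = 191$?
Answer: $\frac{610845737}{62} \approx 9.8524 \cdot 10^{6}$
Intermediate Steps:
$T = \frac{1}{62}$ ($T = \frac{3}{-5 + 191} = \frac{3}{186} = 3 \cdot \frac{1}{186} = \frac{1}{62} \approx 0.016129$)
$331 + \left(I{\left(-15,-13 \right)} - 128\right) \left(-193 + T\right) 357 = 331 + \left(-15 - 128\right) \left(-193 + \frac{1}{62}\right) 357 = 331 + \left(-143\right) \left(- \frac{11965}{62}\right) 357 = 331 + \frac{1710995}{62} \cdot 357 = 331 + \frac{610825215}{62} = \frac{610845737}{62}$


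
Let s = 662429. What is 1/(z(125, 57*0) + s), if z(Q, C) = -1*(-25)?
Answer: 1/662454 ≈ 1.5095e-6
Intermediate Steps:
z(Q, C) = 25
1/(z(125, 57*0) + s) = 1/(25 + 662429) = 1/662454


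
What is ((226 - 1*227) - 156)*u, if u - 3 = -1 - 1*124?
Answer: 19154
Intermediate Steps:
u = -122 (u = 3 + (-1 - 1*124) = 3 + (-1 - 124) = 3 - 125 = -122)
((226 - 1*227) - 156)*u = ((226 - 1*227) - 156)*(-122) = ((226 - 227) - 156)*(-122) = (-1 - 156)*(-122) = -157*(-122) = 19154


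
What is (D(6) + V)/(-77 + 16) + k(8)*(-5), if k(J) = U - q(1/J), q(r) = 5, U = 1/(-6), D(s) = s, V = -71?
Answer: 9845/366 ≈ 26.899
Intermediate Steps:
U = -⅙ ≈ -0.16667
k(J) = -31/6 (k(J) = -⅙ - 1*5 = -⅙ - 5 = -31/6)
(D(6) + V)/(-77 + 16) + k(8)*(-5) = (6 - 71)/(-77 + 16) - 31/6*(-5) = -65/(-61) + 155/6 = -65*(-1/61) + 155/6 = 65/61 + 155/6 = 9845/366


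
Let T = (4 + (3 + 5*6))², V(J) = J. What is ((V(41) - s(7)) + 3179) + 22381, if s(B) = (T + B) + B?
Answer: 24218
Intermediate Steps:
T = 1369 (T = (4 + (3 + 30))² = (4 + 33)² = 37² = 1369)
s(B) = 1369 + 2*B (s(B) = (1369 + B) + B = 1369 + 2*B)
((V(41) - s(7)) + 3179) + 22381 = ((41 - (1369 + 2*7)) + 3179) + 22381 = ((41 - (1369 + 14)) + 3179) + 22381 = ((41 - 1*1383) + 3179) + 22381 = ((41 - 1383) + 3179) + 22381 = (-1342 + 3179) + 22381 = 1837 + 22381 = 24218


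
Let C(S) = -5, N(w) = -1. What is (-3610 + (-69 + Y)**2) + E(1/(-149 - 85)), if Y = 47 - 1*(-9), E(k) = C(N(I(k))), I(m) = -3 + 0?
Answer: -3446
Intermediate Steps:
I(m) = -3
E(k) = -5
Y = 56 (Y = 47 + 9 = 56)
(-3610 + (-69 + Y)**2) + E(1/(-149 - 85)) = (-3610 + (-69 + 56)**2) - 5 = (-3610 + (-13)**2) - 5 = (-3610 + 169) - 5 = -3441 - 5 = -3446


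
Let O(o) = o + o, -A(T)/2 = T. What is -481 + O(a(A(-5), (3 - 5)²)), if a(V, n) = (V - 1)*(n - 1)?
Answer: -427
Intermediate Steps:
A(T) = -2*T
a(V, n) = (-1 + V)*(-1 + n)
O(o) = 2*o
-481 + O(a(A(-5), (3 - 5)²)) = -481 + 2*(1 - (-2)*(-5) - (3 - 5)² + (-2*(-5))*(3 - 5)²) = -481 + 2*(1 - 1*10 - 1*(-2)² + 10*(-2)²) = -481 + 2*(1 - 10 - 1*4 + 10*4) = -481 + 2*(1 - 10 - 4 + 40) = -481 + 2*27 = -481 + 54 = -427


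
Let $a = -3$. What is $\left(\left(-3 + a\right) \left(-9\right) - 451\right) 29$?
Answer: $-11513$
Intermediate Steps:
$\left(\left(-3 + a\right) \left(-9\right) - 451\right) 29 = \left(\left(-3 - 3\right) \left(-9\right) - 451\right) 29 = \left(\left(-6\right) \left(-9\right) - 451\right) 29 = \left(54 - 451\right) 29 = \left(-397\right) 29 = -11513$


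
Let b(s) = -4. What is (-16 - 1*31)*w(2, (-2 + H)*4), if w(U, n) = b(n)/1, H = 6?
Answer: 188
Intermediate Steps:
w(U, n) = -4 (w(U, n) = -4/1 = -4*1 = -4)
(-16 - 1*31)*w(2, (-2 + H)*4) = (-16 - 1*31)*(-4) = (-16 - 31)*(-4) = -47*(-4) = 188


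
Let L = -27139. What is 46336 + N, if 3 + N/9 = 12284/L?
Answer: 1256669395/27139 ≈ 46305.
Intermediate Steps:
N = -843309/27139 (N = -27 + 9*(12284/(-27139)) = -27 + 9*(12284*(-1/27139)) = -27 + 9*(-12284/27139) = -27 - 110556/27139 = -843309/27139 ≈ -31.074)
46336 + N = 46336 - 843309/27139 = 1256669395/27139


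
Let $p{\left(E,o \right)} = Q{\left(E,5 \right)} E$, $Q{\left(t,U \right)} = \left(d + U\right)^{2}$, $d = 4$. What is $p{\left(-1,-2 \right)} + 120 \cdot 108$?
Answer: $12879$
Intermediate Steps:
$Q{\left(t,U \right)} = \left(4 + U\right)^{2}$
$p{\left(E,o \right)} = 81 E$ ($p{\left(E,o \right)} = \left(4 + 5\right)^{2} E = 9^{2} E = 81 E$)
$p{\left(-1,-2 \right)} + 120 \cdot 108 = 81 \left(-1\right) + 120 \cdot 108 = -81 + 12960 = 12879$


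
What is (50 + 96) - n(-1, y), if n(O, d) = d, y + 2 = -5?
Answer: 153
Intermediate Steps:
y = -7 (y = -2 - 5 = -7)
(50 + 96) - n(-1, y) = (50 + 96) - 1*(-7) = 146 + 7 = 153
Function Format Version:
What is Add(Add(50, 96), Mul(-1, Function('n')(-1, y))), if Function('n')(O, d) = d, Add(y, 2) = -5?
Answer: 153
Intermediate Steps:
y = -7 (y = Add(-2, -5) = -7)
Add(Add(50, 96), Mul(-1, Function('n')(-1, y))) = Add(Add(50, 96), Mul(-1, -7)) = Add(146, 7) = 153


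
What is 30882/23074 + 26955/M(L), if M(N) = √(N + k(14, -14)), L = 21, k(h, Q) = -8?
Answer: 15441/11537 + 26955*√13/13 ≈ 7477.3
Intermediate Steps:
M(N) = √(-8 + N) (M(N) = √(N - 8) = √(-8 + N))
30882/23074 + 26955/M(L) = 30882/23074 + 26955/(√(-8 + 21)) = 30882*(1/23074) + 26955/(√13) = 15441/11537 + 26955*(√13/13) = 15441/11537 + 26955*√13/13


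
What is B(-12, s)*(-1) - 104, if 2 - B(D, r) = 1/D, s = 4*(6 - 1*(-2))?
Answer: -1273/12 ≈ -106.08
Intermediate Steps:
s = 32 (s = 4*(6 + 2) = 4*8 = 32)
B(D, r) = 2 - 1/D
B(-12, s)*(-1) - 104 = (2 - 1/(-12))*(-1) - 104 = (2 - 1*(-1/12))*(-1) - 104 = (2 + 1/12)*(-1) - 104 = (25/12)*(-1) - 104 = -25/12 - 104 = -1273/12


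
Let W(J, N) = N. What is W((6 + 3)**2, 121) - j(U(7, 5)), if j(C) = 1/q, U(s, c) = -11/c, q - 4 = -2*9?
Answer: 1695/14 ≈ 121.07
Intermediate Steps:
q = -14 (q = 4 - 2*9 = 4 - 18 = -14)
j(C) = -1/14 (j(C) = 1/(-14) = -1/14)
W((6 + 3)**2, 121) - j(U(7, 5)) = 121 - 1*(-1/14) = 121 + 1/14 = 1695/14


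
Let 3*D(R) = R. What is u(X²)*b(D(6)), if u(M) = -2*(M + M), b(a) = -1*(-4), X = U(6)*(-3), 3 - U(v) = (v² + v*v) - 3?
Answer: -627264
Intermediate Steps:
D(R) = R/3
U(v) = 6 - 2*v² (U(v) = 3 - ((v² + v*v) - 3) = 3 - ((v² + v²) - 3) = 3 - (2*v² - 3) = 3 - (-3 + 2*v²) = 3 + (3 - 2*v²) = 6 - 2*v²)
X = 198 (X = (6 - 2*6²)*(-3) = (6 - 2*36)*(-3) = (6 - 72)*(-3) = -66*(-3) = 198)
b(a) = 4
u(M) = -4*M
u(X²)*b(D(6)) = -4*198²*4 = -4*39204*4 = -156816*4 = -627264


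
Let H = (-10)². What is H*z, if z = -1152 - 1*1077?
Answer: -222900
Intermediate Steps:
H = 100
z = -2229 (z = -1152 - 1077 = -2229)
H*z = 100*(-2229) = -222900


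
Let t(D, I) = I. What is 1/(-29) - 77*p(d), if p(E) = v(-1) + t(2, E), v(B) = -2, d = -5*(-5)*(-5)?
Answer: 283590/29 ≈ 9779.0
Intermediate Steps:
d = -125 (d = 25*(-5) = -125)
p(E) = -2 + E
1/(-29) - 77*p(d) = 1/(-29) - 77*(-2 - 125) = -1/29 - 77*(-127) = -1/29 + 9779 = 283590/29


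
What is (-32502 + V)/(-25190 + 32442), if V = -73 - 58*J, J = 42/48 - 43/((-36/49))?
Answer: -1296733/261072 ≈ -4.9670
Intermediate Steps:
J = 4277/72 (J = 42*(1/48) - 43/((-36*1/49)) = 7/8 - 43/(-36/49) = 7/8 - 43*(-49/36) = 7/8 + 2107/36 = 4277/72 ≈ 59.403)
V = -126661/36 (V = -73 - 58*4277/72 = -73 - 124033/36 = -126661/36 ≈ -3518.4)
(-32502 + V)/(-25190 + 32442) = (-32502 - 126661/36)/(-25190 + 32442) = -1296733/36/7252 = -1296733/36*1/7252 = -1296733/261072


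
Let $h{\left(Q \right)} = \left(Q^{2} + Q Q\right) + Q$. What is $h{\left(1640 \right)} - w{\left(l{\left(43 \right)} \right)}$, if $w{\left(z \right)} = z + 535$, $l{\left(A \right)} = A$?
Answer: $5380262$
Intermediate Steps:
$h{\left(Q \right)} = Q + 2 Q^{2}$ ($h{\left(Q \right)} = \left(Q^{2} + Q^{2}\right) + Q = 2 Q^{2} + Q = Q + 2 Q^{2}$)
$w{\left(z \right)} = 535 + z$
$h{\left(1640 \right)} - w{\left(l{\left(43 \right)} \right)} = 1640 \left(1 + 2 \cdot 1640\right) - \left(535 + 43\right) = 1640 \left(1 + 3280\right) - 578 = 1640 \cdot 3281 - 578 = 5380840 - 578 = 5380262$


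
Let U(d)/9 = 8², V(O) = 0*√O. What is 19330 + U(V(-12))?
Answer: 19906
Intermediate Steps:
V(O) = 0
U(d) = 576 (U(d) = 9*8² = 9*64 = 576)
19330 + U(V(-12)) = 19330 + 576 = 19906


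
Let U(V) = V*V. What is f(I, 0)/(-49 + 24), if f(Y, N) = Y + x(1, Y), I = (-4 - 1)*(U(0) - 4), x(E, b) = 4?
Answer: -24/25 ≈ -0.96000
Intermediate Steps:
U(V) = V²
I = 20 (I = (-4 - 1)*(0² - 4) = -5*(0 - 4) = -5*(-4) = 20)
f(Y, N) = 4 + Y (f(Y, N) = Y + 4 = 4 + Y)
f(I, 0)/(-49 + 24) = (4 + 20)/(-49 + 24) = 24/(-25) = -1/25*24 = -24/25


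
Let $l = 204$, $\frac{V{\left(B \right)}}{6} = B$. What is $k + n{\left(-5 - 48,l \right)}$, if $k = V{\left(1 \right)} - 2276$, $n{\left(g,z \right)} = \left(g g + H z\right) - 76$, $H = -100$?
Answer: $-19937$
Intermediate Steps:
$V{\left(B \right)} = 6 B$
$n{\left(g,z \right)} = -76 + g^{2} - 100 z$ ($n{\left(g,z \right)} = \left(g g - 100 z\right) - 76 = \left(g^{2} - 100 z\right) - 76 = -76 + g^{2} - 100 z$)
$k = -2270$ ($k = 6 \cdot 1 - 2276 = 6 - 2276 = -2270$)
$k + n{\left(-5 - 48,l \right)} = -2270 - \left(20476 - \left(-5 - 48\right)^{2}\right) = -2270 - \left(20476 - 2809\right) = -2270 - 17667 = -19937$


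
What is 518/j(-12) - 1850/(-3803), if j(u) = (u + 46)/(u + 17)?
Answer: 4956335/64651 ≈ 76.663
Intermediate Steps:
j(u) = (46 + u)/(17 + u)
518/j(-12) - 1850/(-3803) = 518/(((46 - 12)/(17 - 12))) - 1850/(-3803) = 518/((34/5)) - 1850*(-1/3803) = 518/(((⅕)*34)) + 1850/3803 = 518/(34/5) + 1850/3803 = 518*(5/34) + 1850/3803 = 1295/17 + 1850/3803 = 4956335/64651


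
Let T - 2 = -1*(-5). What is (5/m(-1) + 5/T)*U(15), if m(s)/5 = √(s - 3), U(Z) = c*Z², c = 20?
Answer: 22500/7 - 2250*I ≈ 3214.3 - 2250.0*I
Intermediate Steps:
T = 7 (T = 2 - 1*(-5) = 2 + 5 = 7)
U(Z) = 20*Z²
m(s) = 5*√(-3 + s) (m(s) = 5*√(s - 3) = 5*√(-3 + s))
(5/m(-1) + 5/T)*U(15) = (5/((5*√(-3 - 1))) + 5/7)*(20*15²) = (5/((5*√(-4))) + 5*(⅐))*(20*225) = (5/((5*(2*I))) + 5/7)*4500 = (5/((10*I)) + 5/7)*4500 = (5*(-I/10) + 5/7)*4500 = (-I/2 + 5/7)*4500 = (5/7 - I/2)*4500 = 22500/7 - 2250*I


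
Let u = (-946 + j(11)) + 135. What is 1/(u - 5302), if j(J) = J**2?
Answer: -1/5992 ≈ -0.00016689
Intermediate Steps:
u = -690 (u = (-946 + 11**2) + 135 = (-946 + 121) + 135 = -825 + 135 = -690)
1/(u - 5302) = 1/(-690 - 5302) = 1/(-5992) = -1/5992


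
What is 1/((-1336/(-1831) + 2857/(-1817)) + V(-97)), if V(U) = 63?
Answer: 3326927/206792746 ≈ 0.016088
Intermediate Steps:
1/((-1336/(-1831) + 2857/(-1817)) + V(-97)) = 1/((-1336/(-1831) + 2857/(-1817)) + 63) = 1/((-1336*(-1/1831) + 2857*(-1/1817)) + 63) = 1/((1336/1831 - 2857/1817) + 63) = 1/(-2803655/3326927 + 63) = 1/(206792746/3326927) = 3326927/206792746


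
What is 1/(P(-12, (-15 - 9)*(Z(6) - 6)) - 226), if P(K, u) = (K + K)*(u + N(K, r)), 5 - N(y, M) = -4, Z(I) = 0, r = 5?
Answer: -1/3898 ≈ -0.00025654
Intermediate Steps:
N(y, M) = 9 (N(y, M) = 5 - 1*(-4) = 5 + 4 = 9)
P(K, u) = 2*K*(9 + u) (P(K, u) = (K + K)*(u + 9) = (2*K)*(9 + u) = 2*K*(9 + u))
1/(P(-12, (-15 - 9)*(Z(6) - 6)) - 226) = 1/(2*(-12)*(9 + (-15 - 9)*(0 - 6)) - 226) = 1/(2*(-12)*(9 - 24*(-6)) - 226) = 1/(2*(-12)*(9 + 144) - 226) = 1/(2*(-12)*153 - 226) = 1/(-3672 - 226) = 1/(-3898) = -1/3898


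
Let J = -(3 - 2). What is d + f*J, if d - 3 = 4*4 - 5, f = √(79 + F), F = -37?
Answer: 14 - √42 ≈ 7.5193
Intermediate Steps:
J = -1 (J = -1*1 = -1)
f = √42 (f = √(79 - 37) = √42 ≈ 6.4807)
d = 14 (d = 3 + (4*4 - 5) = 3 + (16 - 5) = 3 + 11 = 14)
d + f*J = 14 + √42*(-1) = 14 - √42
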